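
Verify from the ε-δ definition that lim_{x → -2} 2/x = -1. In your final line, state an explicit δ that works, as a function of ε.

Let ε > 0. We seek δ > 0 such that 0 < |x + 2| < δ implies |2/x + 1| < ε.
|2/x + 1| = 2·|-2 − x|/(2·|x|) = 2|x + 2|/(2|x|).
Require δ ≤ 1 so that |x| > 2 − 1 = 1, hence 2|x| > 2.
Then |2/x + 1| < 2|x + 2|/2, which is < ε when |x + 2| < ε.
Take δ = min(1, ε). Then 0 < |x + 2| < δ gives both |x + 2| < 1 and |x + 2| < ε, so |2/x + 1| < ε.

δ = min(1, ε)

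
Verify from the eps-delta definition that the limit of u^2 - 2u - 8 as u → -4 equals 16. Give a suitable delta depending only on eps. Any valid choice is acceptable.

Fix eps > 0. We want delta > 0 such that 0 < |u + 4| < delta implies |(u^2 - 2u - 8) − 16| < eps.
(u^2 - 2u - 8) − 16 = u^2 - 2u - 24 = (u + 4)(u - 6).
So |(u^2 - 2u - 8) − 16| = |u + 4|·|u - 6|.
Assume first that |u + 4| < 1, so |u| < 5. Then |u - 6| ≤ 5 + 6 = 11.
Hence |(u^2 - 2u - 8) − 16| ≤ 11|u + 4| < eps provided |u + 4| < eps/11.
Take delta = min(1, eps/11). Then 0 < |u + 4| < delta gives both |u + 4| < 1 and |u + 4| < eps/11, so |(u^2 - 2u - 8) − 16| < eps.

delta = min(1, eps/11)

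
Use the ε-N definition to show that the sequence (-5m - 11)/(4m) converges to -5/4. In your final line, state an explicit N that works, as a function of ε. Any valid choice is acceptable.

N = (11/4)/ε

Let ε > 0 be given. For m ≥ 1, |(-5m - 11)/(4m) + 5/4| = |-44|/(4(4m)) = 44/(4(4m)).
Since 4m ≥ 4m for m ≥ 1, this is ≤ 44/(4·4m) = (11/4)/m.
So |(-5m - 11)/(4m) + 5/4| < ε whenever m > (11/4)/ε.
Take N = (11/4)/ε. If m > N then |(-5m - 11)/(4m) + 5/4| ≤ (11/4)/m < ε.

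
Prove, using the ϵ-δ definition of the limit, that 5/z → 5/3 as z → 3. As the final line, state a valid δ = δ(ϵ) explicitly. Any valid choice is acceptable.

δ = min(3/2, (9/10)ϵ)

Fix ϵ > 0. We seek δ > 0 such that 0 < |z − 3| < δ implies |5/z − (5/3)| < ϵ.
|5/z − (5/3)| = 5·|3 − z|/(3·|z|) = 5|z − 3|/(3|z|).
Restrict δ ≤ 3/2. Then |z − 3| < 3/2 gives |z| > 3/2, so 3|z| > 9/2.
Then |5/z − (5/3)| < 5|z − 3|/(9/2), which is < ϵ when |z − 3| < (9/10)ϵ.
Take δ = min(3/2, (9/10)ϵ). Then 0 < |z − 3| < δ gives both |z − 3| < 3/2 and |z − 3| < (9/10)ϵ, so |5/z − (5/3)| < ϵ.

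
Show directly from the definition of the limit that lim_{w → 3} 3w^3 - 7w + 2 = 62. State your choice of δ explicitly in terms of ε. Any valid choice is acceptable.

δ = min(2, ε/140)

Let ε > 0. We want δ > 0 such that 0 < |w − 3| < δ implies |(3w^3 - 7w + 2) − 62| < ε.
(3w^3 - 7w + 2) − 62 = 3w^3 - 7w - 60 = (w − 3)(3w^2 + 9w + 20).
So |(3w^3 - 7w + 2) − 62| = |w − 3|·|3w^2 + 9w + 20|.
Require δ ≤ 2. Then |w − 3| < 2 gives |w| < 5, and by the triangle inequality |3w^2 + 9w + 20| ≤ 3·5^2 + 9·5 + 20 = 140.
Hence |(3w^3 - 7w + 2) − 62| ≤ 140|w − 3| < ε provided |w − 3| < ε/140.
Choosing δ = min(2, ε/140) ensures both conditions, hence |(3w^3 - 7w + 2) − 62| < ε.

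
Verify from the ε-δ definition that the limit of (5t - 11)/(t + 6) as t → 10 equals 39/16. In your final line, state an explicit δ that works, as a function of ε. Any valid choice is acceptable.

Fix ε > 0. We want δ > 0 with 0 < |t − 10| < δ ⇒ |(5t - 11)/(t + 6) − (39/16)| < ε.
Combining over a common denominator, (5t - 11)/(t + 6) − (39/16) = [(5t - 11)·16 − 39·(t + 6)] / [16·(t + 6)] = 41(t − 10) / (16(t + 6)).
So |(5t - 11)/(t + 6) − (39/16)| = 41|t − 10| / (16·|t + 6|).
Require δ ≤ 8, so |t + 6| ≥ |16| − |t − 10| > 16 − 8 = 8.
Hence |(5t - 11)/(t + 6) − (39/16)| < 41|t − 10|/(16·8) = (41/128)|t − 10|, which is < ε once |t − 10| < (128/41)ε.
Take δ = min(8, (128/41)ε). Then 0 < |t − 10| < δ forces both bounds, so |(5t - 11)/(t + 6) − (39/16)| < ε.

δ = min(8, (128/41)ε)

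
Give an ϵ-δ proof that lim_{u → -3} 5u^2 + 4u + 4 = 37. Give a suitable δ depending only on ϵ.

Let ϵ > 0 be given. We want δ > 0 such that 0 < |u + 3| < δ implies |(5u^2 + 4u + 4) − 37| < ϵ.
(5u^2 + 4u + 4) − 37 = 5u^2 + 4u - 33 = (u + 3)(5u - 11).
So |(5u^2 + 4u + 4) − 37| = |u + 3|·|5u - 11|.
Require δ ≤ 1. Then |u + 3| < 1 gives |u| < 4, and by the triangle inequality |5u - 11| ≤ 5·4 + 11 = 31.
Hence |(5u^2 + 4u + 4) − 37| ≤ 31|u + 3| < ϵ provided |u + 3| < ϵ/31.
Take δ = min(1, ϵ/31). Then 0 < |u + 3| < δ gives both |u + 3| < 1 and |u + 3| < ϵ/31, so |(5u^2 + 4u + 4) − 37| < ϵ.

δ = min(1, ϵ/31)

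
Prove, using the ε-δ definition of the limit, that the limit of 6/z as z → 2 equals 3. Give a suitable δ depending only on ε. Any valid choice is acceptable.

δ = min(1, (1/3)ε)

Let ε > 0 be given. We seek δ > 0 such that 0 < |z − 2| < δ implies |6/z − 3| < ε.
|6/z − 3| = 6·|2 − z|/(2·|z|) = 6|z − 2|/(2|z|).
Restrict δ ≤ 1. Then |z − 2| < 1 gives |z| > 1, so 2|z| > 2.
Then |6/z − 3| < 6|z − 2|/2, which is < ε when |z − 2| < (1/3)ε.
Take δ = min(1, (1/3)ε). Then 0 < |z − 2| < δ gives both |z − 2| < 1 and |z − 2| < (1/3)ε, so |6/z − 3| < ε.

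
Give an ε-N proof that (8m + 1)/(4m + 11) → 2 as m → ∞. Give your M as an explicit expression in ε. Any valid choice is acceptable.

Suppose ε > 0. For m ≥ 1, |(8m + 1)/(4m + 11) − 2| = |-84|/(4(4m + 11)) = 84/(4(4m + 11)).
Since 4m + 11 ≥ 4m for m ≥ 1, this is ≤ 84/(4·4m) = (21/4)/m.
So |(8m + 1)/(4m + 11) − 2| < ε whenever m > (21/4)/ε.
Take M = (21/4)/ε. If m > M then |(8m + 1)/(4m + 11) − 2| ≤ (21/4)/m < ε.

M = (21/4)/ε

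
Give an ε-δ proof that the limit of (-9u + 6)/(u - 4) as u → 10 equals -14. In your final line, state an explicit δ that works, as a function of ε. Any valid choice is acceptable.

Fix ε > 0. We want δ > 0 with 0 < |u − 10| < δ ⇒ |(-9u + 6)/(u - 4) + 14| < ε.
Combining over a common denominator, (-9u + 6)/(u - 4) + 14 = [(-9u + 6)·6 − (-84)·(u - 4)] / [6·(u - 4)] = 30(u − 10) / (6(u - 4)).
So |(-9u + 6)/(u - 4) + 14| = 30|u − 10| / (6·|u − 4|).
Restrict δ ≤ 3. Then |u − 10| < 3 gives |u − 4| = |(u − 10) + 6| ≥ 6 − 3 = 3.
Hence |(-9u + 6)/(u - 4) + 14| < 30|u − 10|/(6·3) = (5/3)|u − 10|, which is < ε once |u − 10| < (3/5)ε.
Take δ = min(3, (3/5)ε). Then 0 < |u − 10| < δ forces both bounds, so |(-9u + 6)/(u - 4) + 14| < ε.

δ = min(3, (3/5)ε)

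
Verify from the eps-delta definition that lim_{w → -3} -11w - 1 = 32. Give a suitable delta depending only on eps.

delta = eps/11

Let eps > 0 be given. We need delta > 0 so that 0 < |w + 3| < delta implies |(-11w - 1) − 32| < eps.
Since (-11w - 1) − 32 = -11(w + 3), we have |(-11w - 1) − 32| = 11|w + 3|.
So 11|w + 3| < eps exactly when |w + 3| < eps/11.
Choosing delta = eps/11 gives |(-11w - 1) − 32| = 11|w + 3| < eps whenever |w + 3| < delta.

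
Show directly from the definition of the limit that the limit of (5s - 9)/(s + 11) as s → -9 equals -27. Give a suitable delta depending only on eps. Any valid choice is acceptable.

Suppose eps > 0. We want delta > 0 with 0 < |s + 9| < delta ⇒ |(5s - 9)/(s + 11) + 27| < eps.
Combining over a common denominator, (5s - 9)/(s + 11) + 27 = [(5s - 9)·2 − (-54)·(s + 11)] / [2·(s + 11)] = 64(s + 9) / (2(s + 11)).
So |(5s - 9)/(s + 11) + 27| = 64|s + 9| / (2·|s + 11|).
Restrict delta ≤ 1. Then |s + 9| < 1 gives |s + 11| = |(s + 9) + 2| ≥ 2 − 1 = 1.
Hence |(5s - 9)/(s + 11) + 27| < 64|s + 9|/(2·1) = 32|s + 9|, which is < eps once |s + 9| < (1/32)eps.
Take delta = min(1, (1/32)eps). Then 0 < |s + 9| < delta forces both bounds, so |(5s - 9)/(s + 11) + 27| < eps.

delta = min(1, (1/32)eps)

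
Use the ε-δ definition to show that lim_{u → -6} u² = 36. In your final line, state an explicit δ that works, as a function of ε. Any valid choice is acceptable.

Suppose ε > 0. We seek δ > 0 with 0 < |u + 6| < δ ⇒ |u² − 36| < ε.
Factor: u² − 36 = (u + 6)(u - 6), so |u² − 36| = |u + 6|·|u - 6|.
Restrict δ ≤ 1. Then |u + 6| < 1 gives |u| < 7, so by the triangle inequality |u - 6| ≤ 7 + 6 = 13.
Hence |u² − 36| ≤ 13|u + 6|, which is < ε once |u + 6| < ε/13.
Take δ = min(1, ε/13). If 0 < |u + 6| < δ then both bounds hold and |u² − 36| ≤ 13|u + 6| < 13·(ε/13) = ε.

δ = min(1, ε/13)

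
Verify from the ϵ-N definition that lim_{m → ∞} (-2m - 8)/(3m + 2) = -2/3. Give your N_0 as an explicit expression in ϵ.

N_0 = (20/9)/ϵ

Suppose ϵ > 0. For m ≥ 1, |(-2m - 8)/(3m + 2) + 2/3| = |-20|/(3(3m + 2)) = 20/(3(3m + 2)).
Since 3m + 2 ≥ 3m for m ≥ 1, this is ≤ 20/(3·3m) = (20/9)/m.
So |(-2m - 8)/(3m + 2) + 2/3| < ϵ whenever m > (20/9)/ϵ.
Take N_0 = (20/9)/ϵ. If m > N_0 then |(-2m - 8)/(3m + 2) + 2/3| ≤ (20/9)/m < ϵ.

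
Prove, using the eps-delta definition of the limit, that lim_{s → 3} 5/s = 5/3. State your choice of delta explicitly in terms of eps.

delta = min(3/2, (9/10)eps)

Fix eps > 0. We seek delta > 0 such that 0 < |s − 3| < delta implies |5/s − (5/3)| < eps.
|5/s − (5/3)| = 5·|3 − s|/(3·|s|) = 5|s − 3|/(3|s|).
Restrict delta ≤ 3/2. Then |s − 3| < 3/2 gives |s| > 3/2, so 3|s| > 9/2.
Then |5/s − (5/3)| < 5|s − 3|/(9/2), which is < eps when |s − 3| < (9/10)eps.
Take delta = min(3/2, (9/10)eps). Then 0 < |s − 3| < delta gives both |s − 3| < 3/2 and |s − 3| < (9/10)eps, so |5/s − (5/3)| < eps.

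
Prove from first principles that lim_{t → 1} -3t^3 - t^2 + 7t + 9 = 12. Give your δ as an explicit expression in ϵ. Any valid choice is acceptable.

Fix ϵ > 0. We want δ > 0 such that 0 < |t − 1| < δ implies |(-3t^3 - t^2 + 7t + 9) − 12| < ϵ.
(-3t^3 - t^2 + 7t + 9) − 12 = -3t^3 - t^2 + 7t - 3 = (t − 1)(-3t^2 - 4t + 3).
So |(-3t^3 - t^2 + 7t + 9) − 12| = |t − 1|·|-3t^2 - 4t + 3|.
Assume first that |t − 1| < 1, so |t| < 2. Then |-3t^2 - 4t + 3| ≤ 3·2^2 + 4·2 + 3 = 23.
Hence |(-3t^3 - t^2 + 7t + 9) − 12| ≤ 23|t − 1| < ϵ provided |t − 1| < ϵ/23.
Take δ = min(1, ϵ/23). Then 0 < |t − 1| < δ gives both |t − 1| < 1 and |t − 1| < ϵ/23, so |(-3t^3 - t^2 + 7t + 9) − 12| < ϵ.

δ = min(1, ϵ/23)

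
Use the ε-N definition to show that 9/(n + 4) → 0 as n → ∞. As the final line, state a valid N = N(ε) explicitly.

Fix ε > 0. For n ≥ 1, |9/(n + 4) − 0| = 9/(n + 4) ≤ 9/n.
We need 9/n < ε, i.e. n > 9/ε.
Take N = 9/ε. If n > N then |9/(n + 4)| ≤ 9/n < ε.

N = 9/ε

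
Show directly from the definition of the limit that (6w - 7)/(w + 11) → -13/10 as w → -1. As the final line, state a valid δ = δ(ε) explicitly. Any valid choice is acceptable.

Suppose ε > 0. We want δ > 0 with 0 < |w + 1| < δ ⇒ |(6w - 7)/(w + 11) + 13/10| < ε.
Combining over a common denominator, (6w - 7)/(w + 11) + 13/10 = [(6w - 7)·10 − (-13)·(w + 11)] / [10·(w + 11)] = 73(w + 1) / (10(w + 11)).
So |(6w - 7)/(w + 11) + 13/10| = 73|w + 1| / (10·|w + 11|).
Require δ ≤ 5, so |w + 11| ≥ |10| − |w + 1| > 10 − 5 = 5.
Hence |(6w - 7)/(w + 11) + 13/10| < 73|w + 1|/(10·5) = (73/50)|w + 1|, which is < ε once |w + 1| < (50/73)ε.
Take δ = min(5, (50/73)ε). Then 0 < |w + 1| < δ forces both bounds, so |(6w - 7)/(w + 11) + 13/10| < ε.

δ = min(5, (50/73)ε)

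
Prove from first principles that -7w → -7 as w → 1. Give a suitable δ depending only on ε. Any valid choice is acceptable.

Suppose ε > 0. We need δ > 0 so that 0 < |w − 1| < δ implies |(-7w) + 7| < ε.
Since (-7w) + 7 = -7(w − 1), we have |(-7w) + 7| = 7|w − 1|.
Thus it suffices that |w − 1| < ε/7.
Choosing δ = ε/7 gives |(-7w) + 7| = 7|w − 1| < ε whenever |w − 1| < δ.

δ = ε/7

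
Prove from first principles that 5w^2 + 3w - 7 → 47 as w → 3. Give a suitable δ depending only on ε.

δ = min(2, ε/43)

Let ε > 0 be given. We want δ > 0 such that 0 < |w − 3| < δ implies |(5w^2 + 3w - 7) − 47| < ε.
(5w^2 + 3w - 7) − 47 = 5w^2 + 3w - 54 = (w − 3)(5w + 18).
So |(5w^2 + 3w - 7) − 47| = |w − 3|·|5w + 18|.
Require δ ≤ 2. Then |w − 3| < 2 gives |w| < 5, and by the triangle inequality |5w + 18| ≤ 5·5 + 18 = 43.
Hence |(5w^2 + 3w - 7) − 47| ≤ 43|w − 3| < ε provided |w − 3| < ε/43.
Take δ = min(2, ε/43). Then 0 < |w − 3| < δ gives both |w − 3| < 2 and |w − 3| < ε/43, so |(5w^2 + 3w - 7) − 47| < ε.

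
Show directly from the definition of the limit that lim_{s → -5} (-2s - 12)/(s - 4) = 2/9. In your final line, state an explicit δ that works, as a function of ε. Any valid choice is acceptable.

δ = min(9/2, (81/40)ε)

Fix ε > 0. We want δ > 0 with 0 < |s + 5| < δ ⇒ |(-2s - 12)/(s - 4) − (2/9)| < ε.
Combining over a common denominator, (-2s - 12)/(s - 4) − (2/9) = [(-2s - 12)·(-9) − (-2)·(s - 4)] / [(-9)·(s - 4)] = 20(s + 5) / ((-9)(s - 4)).
So |(-2s - 12)/(s - 4) − (2/9)| = 20|s + 5| / (9·|s − 4|).
Restrict δ ≤ 9/2. Then |s + 5| < 9/2 gives |s − 4| = |(s + 5) + (-9)| ≥ 9 − 9/2 = 9/2.
Hence |(-2s - 12)/(s - 4) − (2/9)| < 20|s + 5|/(9·(9/2)) = (40/81)|s + 5|, which is < ε once |s + 5| < (81/40)ε.
Take δ = min(9/2, (81/40)ε). Then 0 < |s + 5| < δ forces both bounds, so |(-2s - 12)/(s - 4) − (2/9)| < ε.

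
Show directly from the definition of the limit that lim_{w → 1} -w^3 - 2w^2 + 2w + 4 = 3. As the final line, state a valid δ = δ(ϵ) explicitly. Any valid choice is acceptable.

Let ϵ > 0. We want δ > 0 such that 0 < |w − 1| < δ implies |(-w^3 - 2w^2 + 2w + 4) − 3| < ϵ.
(-w^3 - 2w^2 + 2w + 4) − 3 = -w^3 - 2w^2 + 2w + 1 = (w − 1)(-w^2 - 3w - 1).
So |(-w^3 - 2w^2 + 2w + 4) − 3| = |w − 1|·|-w^2 - 3w - 1|.
Require δ ≤ 1. Then |w − 1| < 1 gives |w| < 2, and by the triangle inequality |-w^2 - 3w - 1| ≤ 2^2 + 3·2 + 1 = 11.
Hence |(-w^3 - 2w^2 + 2w + 4) − 3| ≤ 11|w − 1| < ϵ provided |w − 1| < ϵ/11.
Choosing δ = min(1, ϵ/11) ensures both conditions, hence |(-w^3 - 2w^2 + 2w + 4) − 3| < ϵ.

δ = min(1, ϵ/11)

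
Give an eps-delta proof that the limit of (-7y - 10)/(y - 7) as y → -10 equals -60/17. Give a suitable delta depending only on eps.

delta = min(17/2, (289/118)eps)

Let eps > 0 be given. We want delta > 0 with 0 < |y + 10| < delta ⇒ |(-7y - 10)/(y - 7) + 60/17| < eps.
Combining over a common denominator, (-7y - 10)/(y - 7) + 60/17 = [(-7y - 10)·(-17) − 60·(y - 7)] / [(-17)·(y - 7)] = 59(y + 10) / ((-17)(y - 7)).
So |(-7y - 10)/(y - 7) + 60/17| = 59|y + 10| / (17·|y − 7|).
Require delta ≤ 17/2, so |y − 7| ≥ |-17| − |y + 10| > 17 − 17/2 = 17/2.
Hence |(-7y - 10)/(y - 7) + 60/17| < 59|y + 10|/(17·(17/2)) = (118/289)|y + 10|, which is < eps once |y + 10| < (289/118)eps.
Take delta = min(17/2, (289/118)eps). Then 0 < |y + 10| < delta forces both bounds, so |(-7y - 10)/(y - 7) + 60/17| < eps.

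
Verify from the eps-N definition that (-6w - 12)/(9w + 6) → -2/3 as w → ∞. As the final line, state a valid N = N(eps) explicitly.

Fix eps > 0. We seek N > 0 such that w > N implies |(-6w - 12)/(9w + 6) + 2/3| < eps.
(-6w - 12)/(9w + 6) + 2/3 = (9(-6w - 12) − (-6)(9w + 6)) / (9(9w + 6)) = -72/(9(9w + 6)).
For w > 0 we have 9w + 6 > 9w, so |(-6w - 12)/(9w + 6) + 2/3| = 72/(9(9w + 6)) < 72/(9·9w) = (8/9)/w.
Thus |(-6w - 12)/(9w + 6) + 2/3| < eps whenever w > (8/9)/eps.
Take N = (8/9)/eps. If w > N then |(-6w - 12)/(9w + 6) + 2/3| < (8/9)/w < eps.

N = (8/9)/eps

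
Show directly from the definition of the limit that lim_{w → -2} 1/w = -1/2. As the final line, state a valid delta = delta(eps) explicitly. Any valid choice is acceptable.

delta = min(1, 2eps)

Suppose eps > 0. We seek delta > 0 such that 0 < |w + 2| < delta implies |1/w + 1/2| < eps.
|1/w + 1/2| = |-2 − w|/(2·|w|) = |w + 2|/(2|w|).
Require delta ≤ 1 so that |w| > 2 − 1 = 1, hence 2|w| > 2.
Then |1/w + 1/2| < |w + 2|/2, which is < eps when |w + 2| < 2eps.
Take delta = min(1, 2eps). Then 0 < |w + 2| < delta gives both |w + 2| < 1 and |w + 2| < 2eps, so |1/w + 1/2| < eps.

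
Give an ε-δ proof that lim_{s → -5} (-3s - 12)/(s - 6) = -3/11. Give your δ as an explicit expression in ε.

Fix ε > 0. We want δ > 0 with 0 < |s + 5| < δ ⇒ |(-3s - 12)/(s - 6) + 3/11| < ε.
Combining over a common denominator, (-3s - 12)/(s - 6) + 3/11 = [(-3s - 12)·(-11) − 3·(s - 6)] / [(-11)·(s - 6)] = 30(s + 5) / ((-11)(s - 6)).
So |(-3s - 12)/(s - 6) + 3/11| = 30|s + 5| / (11·|s − 6|).
Restrict δ ≤ 11/2. Then |s + 5| < 11/2 gives |s − 6| = |(s + 5) + (-11)| ≥ 11 − 11/2 = 11/2.
Hence |(-3s - 12)/(s - 6) + 3/11| < 30|s + 5|/(11·(11/2)) = (60/121)|s + 5|, which is < ε once |s + 5| < (121/60)ε.
Take δ = min(11/2, (121/60)ε). Then 0 < |s + 5| < δ forces both bounds, so |(-3s - 12)/(s - 6) + 3/11| < ε.

δ = min(11/2, (121/60)ε)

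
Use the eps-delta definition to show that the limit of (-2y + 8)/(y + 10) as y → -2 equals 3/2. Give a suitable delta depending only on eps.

Suppose eps > 0. We want delta > 0 with 0 < |y + 2| < delta ⇒ |(-2y + 8)/(y + 10) − (3/2)| < eps.
Combining over a common denominator, (-2y + 8)/(y + 10) − (3/2) = [(-2y + 8)·8 − 12·(y + 10)] / [8·(y + 10)] = -28(y + 2) / (8(y + 10)).
So |(-2y + 8)/(y + 10) − (3/2)| = 28|y + 2| / (8·|y + 10|).
Restrict delta ≤ 4. Then |y + 2| < 4 gives |y + 10| = |(y + 2) + 8| ≥ 8 − 4 = 4.
Hence |(-2y + 8)/(y + 10) − (3/2)| < 28|y + 2|/(8·4) = (7/8)|y + 2|, which is < eps once |y + 2| < (8/7)eps.
Take delta = min(4, (8/7)eps). Then 0 < |y + 2| < delta forces both bounds, so |(-2y + 8)/(y + 10) − (3/2)| < eps.

delta = min(4, (8/7)eps)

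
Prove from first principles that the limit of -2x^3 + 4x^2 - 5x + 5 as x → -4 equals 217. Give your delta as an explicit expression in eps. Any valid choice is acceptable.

Let eps > 0 be given. We want delta > 0 such that 0 < |x + 4| < delta implies |(-2x^3 + 4x^2 - 5x + 5) − 217| < eps.
(-2x^3 + 4x^2 - 5x + 5) − 217 = -2x^3 + 4x^2 - 5x - 212 = (x + 4)(-2x^2 + 12x - 53).
So |(-2x^3 + 4x^2 - 5x + 5) − 217| = |x + 4|·|-2x^2 + 12x - 53|.
Assume first that |x + 4| < 1, so |x| < 5. Then |-2x^2 + 12x - 53| ≤ 2·5^2 + 12·5 + 53 = 163.
Hence |(-2x^3 + 4x^2 - 5x + 5) − 217| ≤ 163|x + 4| < eps provided |x + 4| < eps/163.
Choosing delta = min(1, eps/163) ensures both conditions, hence |(-2x^3 + 4x^2 - 5x + 5) − 217| < eps.

delta = min(1, eps/163)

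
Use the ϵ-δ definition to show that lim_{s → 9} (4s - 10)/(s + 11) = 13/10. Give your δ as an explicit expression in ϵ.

δ = min(10, (100/27)ϵ)

Fix ϵ > 0. We want δ > 0 with 0 < |s − 9| < δ ⇒ |(4s - 10)/(s + 11) − (13/10)| < ϵ.
Combining over a common denominator, (4s - 10)/(s + 11) − (13/10) = [(4s - 10)·20 − 26·(s + 11)] / [20·(s + 11)] = 54(s − 9) / (20(s + 11)).
So |(4s - 10)/(s + 11) − (13/10)| = 54|s − 9| / (20·|s + 11|).
Require δ ≤ 10, so |s + 11| ≥ |20| − |s − 9| > 20 − 10 = 10.
Hence |(4s - 10)/(s + 11) − (13/10)| < 54|s − 9|/(20·10) = (27/100)|s − 9|, which is < ϵ once |s − 9| < (100/27)ϵ.
Take δ = min(10, (100/27)ϵ). Then 0 < |s − 9| < δ forces both bounds, so |(4s - 10)/(s + 11) − (13/10)| < ϵ.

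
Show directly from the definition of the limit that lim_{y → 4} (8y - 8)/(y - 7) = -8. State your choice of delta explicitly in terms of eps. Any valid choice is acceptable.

delta = min(3/2, (3/32)eps)

Let eps > 0. We want delta > 0 with 0 < |y − 4| < delta ⇒ |(8y - 8)/(y - 7) + 8| < eps.
Combining over a common denominator, (8y - 8)/(y - 7) + 8 = [(8y - 8)·(-3) − 24·(y - 7)] / [(-3)·(y - 7)] = -48(y − 4) / ((-3)(y - 7)).
So |(8y - 8)/(y - 7) + 8| = 48|y − 4| / (3·|y − 7|).
Restrict delta ≤ 3/2. Then |y − 4| < 3/2 gives |y − 7| = |(y − 4) + (-3)| ≥ 3 − 3/2 = 3/2.
Hence |(8y - 8)/(y - 7) + 8| < 48|y − 4|/(3·(3/2)) = (32/3)|y − 4|, which is < eps once |y − 4| < (3/32)eps.
Take delta = min(3/2, (3/32)eps). Then 0 < |y − 4| < delta forces both bounds, so |(8y - 8)/(y - 7) + 8| < eps.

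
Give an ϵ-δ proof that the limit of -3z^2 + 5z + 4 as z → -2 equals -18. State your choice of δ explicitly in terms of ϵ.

Fix ϵ > 0. We want δ > 0 such that 0 < |z + 2| < δ implies |(-3z^2 + 5z + 4) + 18| < ϵ.
(-3z^2 + 5z + 4) + 18 = -3z^2 + 5z + 22 = (z + 2)(-3z + 11).
So |(-3z^2 + 5z + 4) + 18| = |z + 2|·|-3z + 11|.
Assume first that |z + 2| < 1, so |z| < 3. Then |-3z + 11| ≤ 3·3 + 11 = 20.
Hence |(-3z^2 + 5z + 4) + 18| ≤ 20|z + 2| < ϵ provided |z + 2| < ϵ/20.
Choosing δ = min(1, ϵ/20) ensures both conditions, hence |(-3z^2 + 5z + 4) + 18| < ϵ.

δ = min(1, ϵ/20)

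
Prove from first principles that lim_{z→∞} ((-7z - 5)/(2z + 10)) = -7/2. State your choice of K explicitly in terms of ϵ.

Fix ϵ > 0. We seek K > 0 such that z > K implies |(-7z - 5)/(2z + 10) + 7/2| < ϵ.
(-7z - 5)/(2z + 10) + 7/2 = (2(-7z - 5) − (-7)(2z + 10)) / (2(2z + 10)) = 60/(2(2z + 10)).
For z > 0 we have 2z + 10 > 2z, so |(-7z - 5)/(2z + 10) + 7/2| = 60/(2(2z + 10)) < 60/(2·2z) = 15/z.
Thus |(-7z - 5)/(2z + 10) + 7/2| < ϵ whenever z > 15/ϵ.
Take K = 15/ϵ. If z > K then |(-7z - 5)/(2z + 10) + 7/2| < 15/z < ϵ.

K = 15/ϵ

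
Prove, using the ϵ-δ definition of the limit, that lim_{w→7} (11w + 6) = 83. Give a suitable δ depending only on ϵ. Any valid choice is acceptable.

Let ϵ > 0. We need δ > 0 so that 0 < |w − 7| < δ implies |(11w + 6) − 83| < ϵ.
|(11w + 6) − 83| = |11w - 77| = 11|w − 7|.
Thus it suffices that |w − 7| < ϵ/11.
Choosing δ = ϵ/11 gives |(11w + 6) − 83| = 11|w − 7| < ϵ whenever |w − 7| < δ.

δ = ϵ/11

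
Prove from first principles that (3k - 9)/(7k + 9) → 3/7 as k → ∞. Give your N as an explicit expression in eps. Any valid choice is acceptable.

N = (90/49)/eps

Fix eps > 0. For k ≥ 1, |(3k - 9)/(7k + 9) − (3/7)| = |-90|/(7(7k + 9)) = 90/(7(7k + 9)).
Since 7k + 9 ≥ 7k for k ≥ 1, this is ≤ 90/(7·7k) = (90/49)/k.
So |(3k - 9)/(7k + 9) − (3/7)| < eps whenever k > (90/49)/eps.
Take N = (90/49)/eps. If k > N then |(3k - 9)/(7k + 9) − (3/7)| ≤ (90/49)/k < eps.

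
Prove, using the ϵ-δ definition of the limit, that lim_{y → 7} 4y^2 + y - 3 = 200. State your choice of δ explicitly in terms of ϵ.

Suppose ϵ > 0. We want δ > 0 such that 0 < |y − 7| < δ implies |(4y^2 + y - 3) − 200| < ϵ.
(4y^2 + y - 3) − 200 = 4y^2 + y - 203 = (y − 7)(4y + 29).
So |(4y^2 + y - 3) − 200| = |y − 7|·|4y + 29|.
Require δ ≤ 1. Then |y − 7| < 1 gives |y| < 8, and by the triangle inequality |4y + 29| ≤ 4·8 + 29 = 61.
Hence |(4y^2 + y - 3) − 200| ≤ 61|y − 7| < ϵ provided |y − 7| < ϵ/61.
Choosing δ = min(1, ϵ/61) ensures both conditions, hence |(4y^2 + y - 3) − 200| < ϵ.

δ = min(1, ϵ/61)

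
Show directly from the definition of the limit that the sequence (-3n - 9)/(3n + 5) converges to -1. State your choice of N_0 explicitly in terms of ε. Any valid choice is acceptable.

Let ε > 0 be given. For n ≥ 1, |(-3n - 9)/(3n + 5) + 1| = |-12|/(3(3n + 5)) = 12/(3(3n + 5)).
Since 3n + 5 ≥ 3n for n ≥ 1, this is ≤ 12/(3·3n) = (4/3)/n.
So |(-3n - 9)/(3n + 5) + 1| < ε whenever n > (4/3)/ε.
Take N_0 = (4/3)/ε. If n > N_0 then |(-3n - 9)/(3n + 5) + 1| ≤ (4/3)/n < ε.

N_0 = (4/3)/ε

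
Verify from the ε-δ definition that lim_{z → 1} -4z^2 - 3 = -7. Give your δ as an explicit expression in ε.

δ = min(1, ε/12)

Suppose ε > 0. We want δ > 0 such that 0 < |z − 1| < δ implies |(-4z^2 - 3) + 7| < ε.
(-4z^2 - 3) + 7 = -4z^2 + 4 = (z − 1)(-4z - 4).
So |(-4z^2 - 3) + 7| = |z − 1|·|-4z - 4|.
Assume first that |z − 1| < 1, so |z| < 2. Then |-4z - 4| ≤ 4·2 + 4 = 12.
Hence |(-4z^2 - 3) + 7| ≤ 12|z − 1| < ε provided |z − 1| < ε/12.
Take δ = min(1, ε/12). Then 0 < |z − 1| < δ gives both |z − 1| < 1 and |z − 1| < ε/12, so |(-4z^2 - 3) + 7| < ε.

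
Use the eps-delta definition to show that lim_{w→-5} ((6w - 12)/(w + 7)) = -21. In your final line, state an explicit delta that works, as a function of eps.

Suppose eps > 0. We want delta > 0 with 0 < |w + 5| < delta ⇒ |(6w - 12)/(w + 7) + 21| < eps.
Combining over a common denominator, (6w - 12)/(w + 7) + 21 = [(6w - 12)·2 − (-42)·(w + 7)] / [2·(w + 7)] = 54(w + 5) / (2(w + 7)).
So |(6w - 12)/(w + 7) + 21| = 54|w + 5| / (2·|w + 7|).
Require delta ≤ 1, so |w + 7| ≥ |2| − |w + 5| > 2 − 1 = 1.
Hence |(6w - 12)/(w + 7) + 21| < 54|w + 5|/(2·1) = 27|w + 5|, which is < eps once |w + 5| < (1/27)eps.
Take delta = min(1, (1/27)eps). Then 0 < |w + 5| < delta forces both bounds, so |(6w - 12)/(w + 7) + 21| < eps.

delta = min(1, (1/27)eps)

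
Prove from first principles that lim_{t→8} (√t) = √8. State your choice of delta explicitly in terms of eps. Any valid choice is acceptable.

Let eps > 0 be given. We want delta > 0 such that 0 < |t − 8| < delta implies |√t − √8| < eps.
Multiplying by the conjugate, |√t − √8| = |t − 8|/(√t + √8).
Restrict delta ≤ 8 so that |t − 8| < 8 forces t > 0, and then √t + √8 > √8.
Hence |√t − √8| < |t − 8|/√8, which is < eps once |t − 8| < √8·eps.
Take delta = min(8, √8·eps). If 0 < |t − 8| < delta then t > 0 and |√t − √8| < |t − 8|/√8 < eps.

delta = min(8, √8·eps)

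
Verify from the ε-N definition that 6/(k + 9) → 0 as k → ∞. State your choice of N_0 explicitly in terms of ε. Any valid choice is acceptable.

N_0 = 6/ε

Let ε > 0 be given. For k ≥ 1, |6/(k + 9) − 0| = 6/(k + 9) ≤ 6/k.
We need 6/k < ε, i.e. k > 6/ε.
Take N_0 = 6/ε. If k > N_0 then |6/(k + 9)| ≤ 6/k < ε.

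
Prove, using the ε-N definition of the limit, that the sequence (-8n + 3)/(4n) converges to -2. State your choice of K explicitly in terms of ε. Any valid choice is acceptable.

K = (3/4)/ε

Let ε > 0 be given. For n ≥ 1, |(-8n + 3)/(4n) + 2| = |12|/(4(4n)) = 12/(4(4n)).
Since 4n ≥ 4n for n ≥ 1, this is ≤ 12/(4·4n) = (3/4)/n.
So |(-8n + 3)/(4n) + 2| < ε whenever n > (3/4)/ε.
Take K = (3/4)/ε. If n > K then |(-8n + 3)/(4n) + 2| ≤ (3/4)/n < ε.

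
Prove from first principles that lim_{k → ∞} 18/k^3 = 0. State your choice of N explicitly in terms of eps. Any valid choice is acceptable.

N = (18/eps)^{1/3}

Let eps > 0. For k ≥ 1, |18/k^3 − 0| = 18/k^3.
18/k^3 < eps ⇔ k^3 > 18/eps ⇔ k > (18/eps)^{1/3}.
Take N = (18/eps)^{1/3}. Then k > N implies 18/k^3 < eps.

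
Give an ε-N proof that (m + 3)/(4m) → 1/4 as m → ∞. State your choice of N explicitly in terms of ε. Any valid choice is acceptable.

N = (3/4)/ε

Let ε > 0 be given. For m ≥ 1, |(m + 3)/(4m) − (1/4)| = |12|/(4(4m)) = 12/(4(4m)).
Since 4m ≥ 4m for m ≥ 1, this is ≤ 12/(4·4m) = (3/4)/m.
So |(m + 3)/(4m) − (1/4)| < ε whenever m > (3/4)/ε.
Take N = (3/4)/ε. If m > N then |(m + 3)/(4m) − (1/4)| ≤ (3/4)/m < ε.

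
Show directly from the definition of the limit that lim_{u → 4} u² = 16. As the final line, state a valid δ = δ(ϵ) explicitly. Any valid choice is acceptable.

δ = min(2, ϵ/10)

Suppose ϵ > 0. We seek δ > 0 with 0 < |u − 4| < δ ⇒ |u² − 16| < ϵ.
Factor: u² − 16 = (u − 4)(u + 4), so |u² − 16| = |u − 4|·|u + 4|.
Impose δ ≤ 2 so that |u| < 6; then |u + 4| ≤ 10.
Hence |u² − 16| ≤ 10|u − 4|, which is < ϵ once |u − 4| < ϵ/10.
Take δ = min(2, ϵ/10). If 0 < |u − 4| < δ then both bounds hold and |u² − 16| ≤ 10|u − 4| < 10·(ϵ/10) = ϵ.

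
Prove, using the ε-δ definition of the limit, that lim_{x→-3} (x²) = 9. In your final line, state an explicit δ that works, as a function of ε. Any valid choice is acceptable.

δ = min(1, ε/7)

Let ε > 0. We seek δ > 0 with 0 < |x + 3| < δ ⇒ |x² − 9| < ε.
Factor: x² − 9 = (x + 3)(x - 3), so |x² − 9| = |x + 3|·|x - 3|.
Restrict δ ≤ 1. Then |x + 3| < 1 gives |x| < 4, so by the triangle inequality |x - 3| ≤ 4 + 3 = 7.
Hence |x² − 9| ≤ 7|x + 3|, which is < ε once |x + 3| < ε/7.
Take δ = min(1, ε/7). If 0 < |x + 3| < δ then both bounds hold and |x² − 9| ≤ 7|x + 3| < 7·(ε/7) = ε.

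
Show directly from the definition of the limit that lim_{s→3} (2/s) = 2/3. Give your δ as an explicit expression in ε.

δ = min(3/2, (9/4)ε)

Let ε > 0 be given. We seek δ > 0 such that 0 < |s − 3| < δ implies |2/s − (2/3)| < ε.
|2/s − (2/3)| = 2·|3 − s|/(3·|s|) = 2|s − 3|/(3|s|).
Require δ ≤ 3/2 so that |s| > 3 − 3/2 = 3/2, hence 3|s| > 9/2.
Then |2/s − (2/3)| < 2|s − 3|/(9/2), which is < ε when |s − 3| < (9/4)ε.
Take δ = min(3/2, (9/4)ε). Then 0 < |s − 3| < δ gives both |s − 3| < 3/2 and |s − 3| < (9/4)ε, so |2/s − (2/3)| < ε.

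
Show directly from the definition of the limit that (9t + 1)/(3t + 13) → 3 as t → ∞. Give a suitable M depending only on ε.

Suppose ε > 0. We seek M > 0 such that t > M implies |(9t + 1)/(3t + 13) − 3| < ε.
(9t + 1)/(3t + 13) − 3 = (3(9t + 1) − 9(3t + 13)) / (3(3t + 13)) = -114/(3(3t + 13)).
For t > 0 we have 3t + 13 > 3t, so |(9t + 1)/(3t + 13) − 3| = 114/(3(3t + 13)) < 114/(3·3t) = (38/3)/t.
Thus |(9t + 1)/(3t + 13) − 3| < ε whenever t > (38/3)/ε.
Take M = (38/3)/ε. If t > M then |(9t + 1)/(3t + 13) − 3| < (38/3)/t < ε.

M = (38/3)/ε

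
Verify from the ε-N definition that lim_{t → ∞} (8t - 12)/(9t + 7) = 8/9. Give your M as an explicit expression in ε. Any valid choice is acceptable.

M = (164/81)/ε

Suppose ε > 0. We seek M > 0 such that t > M implies |(8t - 12)/(9t + 7) − (8/9)| < ε.
(8t - 12)/(9t + 7) − (8/9) = (9(8t - 12) − 8(9t + 7)) / (9(9t + 7)) = -164/(9(9t + 7)).
For t > 0 we have 9t + 7 > 9t, so |(8t - 12)/(9t + 7) − (8/9)| = 164/(9(9t + 7)) < 164/(9·9t) = (164/81)/t.
Thus |(8t - 12)/(9t + 7) − (8/9)| < ε whenever t > (164/81)/ε.
Take M = (164/81)/ε. If t > M then |(8t - 12)/(9t + 7) − (8/9)| < (164/81)/t < ε.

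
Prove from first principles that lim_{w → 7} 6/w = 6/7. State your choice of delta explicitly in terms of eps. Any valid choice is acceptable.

delta = min(7/2, (49/12)eps)

Suppose eps > 0. We seek delta > 0 such that 0 < |w − 7| < delta implies |6/w − (6/7)| < eps.
|6/w − (6/7)| = 6·|7 − w|/(7·|w|) = 6|w − 7|/(7|w|).
Restrict delta ≤ 7/2. Then |w − 7| < 7/2 gives |w| > 7/2, so 7|w| > 49/2.
Then |6/w − (6/7)| < 6|w − 7|/(49/2), which is < eps when |w − 7| < (49/12)eps.
Take delta = min(7/2, (49/12)eps). Then 0 < |w − 7| < delta gives both |w − 7| < 7/2 and |w − 7| < (49/12)eps, so |6/w − (6/7)| < eps.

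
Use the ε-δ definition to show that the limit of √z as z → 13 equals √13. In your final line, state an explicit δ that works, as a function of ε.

Fix ε > 0. We want δ > 0 such that 0 < |z − 13| < δ implies |√z − √13| < ε.
Rationalise: √z − √13 = (z − 13)/(√z + √13), so |√z − √13| = |z − 13|/(√z + √13).
Restrict δ ≤ 13 so that |z − 13| < 13 forces z > 0, and then √z + √13 > √13.
Hence |√z − √13| < |z − 13|/√13, which is < ε once |z − 13| < √13·ε.
Take δ = min(13, √13·ε). If 0 < |z − 13| < δ then z > 0 and |√z − √13| < |z − 13|/√13 < ε.

δ = min(13, √13·ε)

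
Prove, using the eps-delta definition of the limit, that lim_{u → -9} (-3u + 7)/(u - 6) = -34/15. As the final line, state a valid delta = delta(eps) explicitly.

Let eps > 0. We want delta > 0 with 0 < |u + 9| < delta ⇒ |(-3u + 7)/(u - 6) + 34/15| < eps.
Combining over a common denominator, (-3u + 7)/(u - 6) + 34/15 = [(-3u + 7)·(-15) − 34·(u - 6)] / [(-15)·(u - 6)] = 11(u + 9) / ((-15)(u - 6)).
So |(-3u + 7)/(u - 6) + 34/15| = 11|u + 9| / (15·|u − 6|).
Restrict delta ≤ 15/2. Then |u + 9| < 15/2 gives |u − 6| = |(u + 9) + (-15)| ≥ 15 − 15/2 = 15/2.
Hence |(-3u + 7)/(u - 6) + 34/15| < 11|u + 9|/(15·(15/2)) = (22/225)|u + 9|, which is < eps once |u + 9| < (225/22)eps.
Take delta = min(15/2, (225/22)eps). Then 0 < |u + 9| < delta forces both bounds, so |(-3u + 7)/(u - 6) + 34/15| < eps.

delta = min(15/2, (225/22)eps)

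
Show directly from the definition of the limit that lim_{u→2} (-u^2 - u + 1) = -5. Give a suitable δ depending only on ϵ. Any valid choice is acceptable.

Let ϵ > 0. We want δ > 0 such that 0 < |u − 2| < δ implies |(-u^2 - u + 1) + 5| < ϵ.
(-u^2 - u + 1) + 5 = -u^2 - u + 6 = (u − 2)(-u - 3).
So |(-u^2 - u + 1) + 5| = |u − 2|·|-u - 3|.
Assume first that |u − 2| < 1, so |u| < 3. Then |-u - 3| ≤ 3 + 3 = 6.
Hence |(-u^2 - u + 1) + 5| ≤ 6|u − 2| < ϵ provided |u − 2| < ϵ/6.
Choosing δ = min(1, ϵ/6) ensures both conditions, hence |(-u^2 - u + 1) + 5| < ϵ.

δ = min(1, ϵ/6)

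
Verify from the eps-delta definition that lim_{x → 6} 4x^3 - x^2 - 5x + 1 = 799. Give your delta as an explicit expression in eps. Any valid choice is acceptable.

Suppose eps > 0. We want delta > 0 such that 0 < |x − 6| < delta implies |(4x^3 - x^2 - 5x + 1) − 799| < eps.
(4x^3 - x^2 - 5x + 1) − 799 = 4x^3 - x^2 - 5x - 798 = (x − 6)(4x^2 + 23x + 133).
So |(4x^3 - x^2 - 5x + 1) − 799| = |x − 6|·|4x^2 + 23x + 133|.
Require delta ≤ 1. Then |x − 6| < 1 gives |x| < 7, and by the triangle inequality |4x^2 + 23x + 133| ≤ 4·7^2 + 23·7 + 133 = 490.
Hence |(4x^3 - x^2 - 5x + 1) − 799| ≤ 490|x − 6| < eps provided |x − 6| < eps/490.
Take delta = min(1, eps/490). Then 0 < |x − 6| < delta gives both |x − 6| < 1 and |x − 6| < eps/490, so |(4x^3 - x^2 - 5x + 1) − 799| < eps.

delta = min(1, eps/490)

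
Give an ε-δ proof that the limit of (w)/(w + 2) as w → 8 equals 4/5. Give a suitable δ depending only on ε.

Let ε > 0 be given. We want δ > 0 with 0 < |w − 8| < δ ⇒ |(w)/(w + 2) − (4/5)| < ε.
Combining over a common denominator, (w)/(w + 2) − (4/5) = [(w)·10 − 8·(w + 2)] / [10·(w + 2)] = 2(w − 8) / (10(w + 2)).
So |(w)/(w + 2) − (4/5)| = 2|w − 8| / (10·|w + 2|).
Restrict δ ≤ 5. Then |w − 8| < 5 gives |w + 2| = |(w − 8) + 10| ≥ 10 − 5 = 5.
Hence |(w)/(w + 2) − (4/5)| < 2|w − 8|/(10·5) = (1/25)|w − 8|, which is < ε once |w − 8| < 25ε.
Take δ = min(5, 25ε). Then 0 < |w − 8| < δ forces both bounds, so |(w)/(w + 2) − (4/5)| < ε.

δ = min(5, 25ε)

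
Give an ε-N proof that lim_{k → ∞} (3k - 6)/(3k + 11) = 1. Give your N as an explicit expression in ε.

Suppose ε > 0. For k ≥ 1, |(3k - 6)/(3k + 11) − 1| = |-51|/(3(3k + 11)) = 51/(3(3k + 11)).
Since 3k + 11 ≥ 3k for k ≥ 1, this is ≤ 51/(3·3k) = (17/3)/k.
So |(3k - 6)/(3k + 11) − 1| < ε whenever k > (17/3)/ε.
Take N = (17/3)/ε. If k > N then |(3k - 6)/(3k + 11) − 1| ≤ (17/3)/k < ε.

N = (17/3)/ε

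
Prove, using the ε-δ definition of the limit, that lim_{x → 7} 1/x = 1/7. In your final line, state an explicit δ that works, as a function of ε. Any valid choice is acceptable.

Fix ε > 0. We seek δ > 0 such that 0 < |x − 7| < δ implies |1/x − (1/7)| < ε.
|1/x − (1/7)| = |7 − x|/(7·|x|) = |x − 7|/(7|x|).
Restrict δ ≤ 7/2. Then |x − 7| < 7/2 gives |x| > 7/2, so 7|x| > 49/2.
Then |1/x − (1/7)| < |x − 7|/(49/2), which is < ε when |x − 7| < (49/2)ε.
Take δ = min(7/2, (49/2)ε). Then 0 < |x − 7| < δ gives both |x − 7| < 7/2 and |x − 7| < (49/2)ε, so |1/x − (1/7)| < ε.

δ = min(7/2, (49/2)ε)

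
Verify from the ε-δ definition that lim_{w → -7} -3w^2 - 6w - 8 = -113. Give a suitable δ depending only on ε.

δ = min(2, ε/42)

Let ε > 0. We want δ > 0 such that 0 < |w + 7| < δ implies |(-3w^2 - 6w - 8) + 113| < ε.
(-3w^2 - 6w - 8) + 113 = -3w^2 - 6w + 105 = (w + 7)(-3w + 15).
So |(-3w^2 - 6w - 8) + 113| = |w + 7|·|-3w + 15|.
Assume first that |w + 7| < 2, so |w| < 9. Then |-3w + 15| ≤ 3·9 + 15 = 42.
Hence |(-3w^2 - 6w - 8) + 113| ≤ 42|w + 7| < ε provided |w + 7| < ε/42.
Take δ = min(2, ε/42). Then 0 < |w + 7| < δ gives both |w + 7| < 2 and |w + 7| < ε/42, so |(-3w^2 - 6w - 8) + 113| < ε.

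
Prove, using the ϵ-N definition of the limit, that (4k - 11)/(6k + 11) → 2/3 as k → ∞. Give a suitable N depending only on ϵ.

N = (55/18)/ϵ

Suppose ϵ > 0. For k ≥ 1, |(4k - 11)/(6k + 11) − (2/3)| = |-110|/(6(6k + 11)) = 110/(6(6k + 11)).
Since 6k + 11 ≥ 6k for k ≥ 1, this is ≤ 110/(6·6k) = (55/18)/k.
So |(4k - 11)/(6k + 11) − (2/3)| < ϵ whenever k > (55/18)/ϵ.
Take N = (55/18)/ϵ. If k > N then |(4k - 11)/(6k + 11) − (2/3)| ≤ (55/18)/k < ϵ.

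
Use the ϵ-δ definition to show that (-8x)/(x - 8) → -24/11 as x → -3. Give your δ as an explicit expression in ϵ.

δ = min(11/2, (121/128)ϵ)

Let ϵ > 0 be given. We want δ > 0 with 0 < |x + 3| < δ ⇒ |(-8x)/(x - 8) + 24/11| < ϵ.
Combining over a common denominator, (-8x)/(x - 8) + 24/11 = [(-8x)·(-11) − 24·(x - 8)] / [(-11)·(x - 8)] = 64(x + 3) / ((-11)(x - 8)).
So |(-8x)/(x - 8) + 24/11| = 64|x + 3| / (11·|x − 8|).
Require δ ≤ 11/2, so |x − 8| ≥ |-11| − |x + 3| > 11 − 11/2 = 11/2.
Hence |(-8x)/(x - 8) + 24/11| < 64|x + 3|/(11·(11/2)) = (128/121)|x + 3|, which is < ϵ once |x + 3| < (121/128)ϵ.
Take δ = min(11/2, (121/128)ϵ). Then 0 < |x + 3| < δ forces both bounds, so |(-8x)/(x - 8) + 24/11| < ϵ.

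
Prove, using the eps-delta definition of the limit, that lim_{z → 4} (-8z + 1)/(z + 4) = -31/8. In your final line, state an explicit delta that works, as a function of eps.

delta = min(4, (32/33)eps)

Fix eps > 0. We want delta > 0 with 0 < |z − 4| < delta ⇒ |(-8z + 1)/(z + 4) + 31/8| < eps.
Combining over a common denominator, (-8z + 1)/(z + 4) + 31/8 = [(-8z + 1)·8 − (-31)·(z + 4)] / [8·(z + 4)] = -33(z − 4) / (8(z + 4)).
So |(-8z + 1)/(z + 4) + 31/8| = 33|z − 4| / (8·|z + 4|).
Require delta ≤ 4, so |z + 4| ≥ |8| − |z − 4| > 8 − 4 = 4.
Hence |(-8z + 1)/(z + 4) + 31/8| < 33|z − 4|/(8·4) = (33/32)|z − 4|, which is < eps once |z − 4| < (32/33)eps.
Take delta = min(4, (32/33)eps). Then 0 < |z − 4| < delta forces both bounds, so |(-8z + 1)/(z + 4) + 31/8| < eps.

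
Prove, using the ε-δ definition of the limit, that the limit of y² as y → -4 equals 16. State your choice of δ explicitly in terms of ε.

Suppose ε > 0. We seek δ > 0 with 0 < |y + 4| < δ ⇒ |y² − 16| < ε.
Factor: y² − 16 = (y + 4)(y - 4), so |y² − 16| = |y + 4|·|y - 4|.
Impose δ ≤ 1 so that |y| < 5; then |y - 4| ≤ 9.
Hence |y² − 16| ≤ 9|y + 4|, which is < ε once |y + 4| < ε/9.
Take δ = min(1, ε/9). If 0 < |y + 4| < δ then both bounds hold and |y² − 16| ≤ 9|y + 4| < 9·(ε/9) = ε.

δ = min(1, ε/9)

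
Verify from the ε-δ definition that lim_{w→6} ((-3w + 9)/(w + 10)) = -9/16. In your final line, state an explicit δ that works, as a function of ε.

δ = min(8, (128/39)ε)

Fix ε > 0. We want δ > 0 with 0 < |w − 6| < δ ⇒ |(-3w + 9)/(w + 10) + 9/16| < ε.
Combining over a common denominator, (-3w + 9)/(w + 10) + 9/16 = [(-3w + 9)·16 − (-9)·(w + 10)] / [16·(w + 10)] = -39(w − 6) / (16(w + 10)).
So |(-3w + 9)/(w + 10) + 9/16| = 39|w − 6| / (16·|w + 10|).
Restrict δ ≤ 8. Then |w − 6| < 8 gives |w + 10| = |(w − 6) + 16| ≥ 16 − 8 = 8.
Hence |(-3w + 9)/(w + 10) + 9/16| < 39|w − 6|/(16·8) = (39/128)|w − 6|, which is < ε once |w − 6| < (128/39)ε.
Take δ = min(8, (128/39)ε). Then 0 < |w − 6| < δ forces both bounds, so |(-3w + 9)/(w + 10) + 9/16| < ε.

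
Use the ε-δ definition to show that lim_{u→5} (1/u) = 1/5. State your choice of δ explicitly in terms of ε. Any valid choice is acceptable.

Fix ε > 0. We seek δ > 0 such that 0 < |u − 5| < δ implies |1/u − (1/5)| < ε.
|1/u − (1/5)| = |5 − u|/(5·|u|) = |u − 5|/(5|u|).
Require δ ≤ 5/2 so that |u| > 5 − 5/2 = 5/2, hence 5|u| > 25/2.
Then |1/u − (1/5)| < |u − 5|/(25/2), which is < ε when |u − 5| < (25/2)ε.
Take δ = min(5/2, (25/2)ε). Then 0 < |u − 5| < δ gives both |u − 5| < 5/2 and |u − 5| < (25/2)ε, so |1/u − (1/5)| < ε.

δ = min(5/2, (25/2)ε)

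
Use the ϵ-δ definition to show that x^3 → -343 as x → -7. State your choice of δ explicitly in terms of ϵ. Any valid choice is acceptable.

δ = min(1, ϵ/169)

Fix ϵ > 0. We seek δ > 0 with 0 < |x + 7| < δ ⇒ |x^3 + 343| < ϵ.
Factor: x^3 + 343 = (x + 7)(x^2 - 7x + 49), so |x^3 + 343| = |x + 7|·|x^2 - 7x + 49|.
Restrict δ ≤ 1. Then |x + 7| < 1 gives |x| < 8, so by the triangle inequality |x^2 - 7x + 49| ≤ 8^2 + 7·8 + 49 = 169.
Hence |x^3 + 343| ≤ 169|x + 7|, which is < ϵ once |x + 7| < ϵ/169.
Take δ = min(1, ϵ/169). If 0 < |x + 7| < δ then both bounds hold and |x^3 + 343| ≤ 169|x + 7| < 169·(ϵ/169) = ϵ.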